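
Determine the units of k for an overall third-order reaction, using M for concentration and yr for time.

M⁻²·yr⁻¹

Step 1: For overall order n, rate = k × (concentration)^n.
Step 2: Rate has units M·yr⁻¹; concentration term has units M^3.
Step 3: k = rate / (concentration)^n, so units of k = M^(1-3)·yr⁻¹ = M⁻²·yr⁻¹.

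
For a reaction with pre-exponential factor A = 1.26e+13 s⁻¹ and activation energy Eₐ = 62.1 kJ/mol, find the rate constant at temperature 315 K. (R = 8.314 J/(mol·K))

6.34e+02 s⁻¹

Step 1: Use the Arrhenius equation: k = A × exp(-Eₐ/RT)
Step 2: Convert Eₐ to J/mol: 62.1 kJ/mol = 62100 J/mol
Step 3: Calculate the exponent: -Eₐ/(RT) = -62100/(8.314 × 315) = -23.71216
Step 4: k = 1.26e+13 × exp(-23.71216)
Step 5: k = 1.26e+13 × 5.03431e-11 = 6.3432e+02 s⁻¹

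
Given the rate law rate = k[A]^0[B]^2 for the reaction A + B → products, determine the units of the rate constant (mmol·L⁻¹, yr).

(mmol·L⁻¹)⁻¹·yr⁻¹

Step 1: Overall order = 0 + 2 = 2.
Step 2: rate has units mmol·L⁻¹·yr⁻¹; [A]^0[B]^2 has units (mmol·L⁻¹)^2.
Step 3: k = rate/([A]^0[B]^2), so units of k = (mmol·L⁻¹)^(1-2)·yr⁻¹ = (mmol·L⁻¹)⁻¹·yr⁻¹.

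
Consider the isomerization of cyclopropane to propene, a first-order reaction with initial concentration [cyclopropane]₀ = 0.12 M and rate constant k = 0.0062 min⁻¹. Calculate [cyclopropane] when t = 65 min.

0.0802 M

Step 1: For a first-order reaction: [cyclopropane] = [cyclopropane]₀ × e^(-kt)
Step 2: [cyclopropane] = 0.12 × e^(-0.0062 × 65)
Step 3: [cyclopropane] = 0.12 × e^(-0.403)
Step 4: [cyclopropane] = 0.12 × 0.668312 = 0.0802 M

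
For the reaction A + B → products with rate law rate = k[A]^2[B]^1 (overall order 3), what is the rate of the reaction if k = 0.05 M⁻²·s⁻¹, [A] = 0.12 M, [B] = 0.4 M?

0.000288 M/s

Step 1: The rate law is rate = k[A]^2[B]^1, overall order = 2+1 = 3
Step 2: Substitute values: rate = 0.05 × (0.12)^2 × (0.4)^1
Step 3: rate = 0.05 × 0.0144 × 0.4 = 0.000288 M/s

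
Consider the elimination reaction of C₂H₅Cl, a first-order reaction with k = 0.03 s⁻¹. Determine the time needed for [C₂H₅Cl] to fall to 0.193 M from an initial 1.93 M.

76.75 s

Step 1: For first-order: t = ln([C₂H₅Cl]₀/[C₂H₅Cl])/k
Step 2: t = ln(1.93/0.193)/0.03
Step 3: t = ln(10)/0.03
Step 4: t = 2.303/0.03 = 76.75 s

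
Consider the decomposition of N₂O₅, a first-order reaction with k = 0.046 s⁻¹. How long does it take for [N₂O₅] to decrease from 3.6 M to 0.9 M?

30.14 s

Step 1: For first-order: t = ln([N₂O₅]₀/[N₂O₅])/k
Step 2: t = ln(3.6/0.9)/0.046
Step 3: t = ln(4)/0.046
Step 4: t = 1.386/0.046 = 30.14 s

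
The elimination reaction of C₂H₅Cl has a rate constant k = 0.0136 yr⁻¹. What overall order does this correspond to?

first order (1)

Step 1: The units of k for an nth-order reaction are (concentration)^(1-n)·(time)⁻¹.
Step 2: Here k has units yr⁻¹, so the concentration exponent is 0.
Step 3: 1 - n = 0 ⇒ n = 1. The reaction is first order.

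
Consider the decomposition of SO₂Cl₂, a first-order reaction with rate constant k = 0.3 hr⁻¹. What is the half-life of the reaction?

2.31 hr

Step 1: For a first-order reaction, t₁/₂ = ln(2)/k
Step 2: t₁/₂ = ln(2)/0.3
Step 3: t₁/₂ = 0.6931/0.3 = 2.31 hr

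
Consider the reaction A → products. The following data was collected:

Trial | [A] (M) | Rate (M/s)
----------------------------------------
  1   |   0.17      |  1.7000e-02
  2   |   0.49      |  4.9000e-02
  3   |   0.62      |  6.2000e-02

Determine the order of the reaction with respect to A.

first order (1)

Step 1: Compare trials to find order n where rate₂/rate₁ = ([A]₂/[A]₁)^n
Step 2: rate₂/rate₁ = 4.9000e-02/1.7000e-02 = 2.882
Step 3: [A]₂/[A]₁ = 0.49/0.17 = 2.882
Step 4: n = ln(2.882)/ln(2.882) = 1.00 ≈ 1
Step 5: The reaction is first order in A.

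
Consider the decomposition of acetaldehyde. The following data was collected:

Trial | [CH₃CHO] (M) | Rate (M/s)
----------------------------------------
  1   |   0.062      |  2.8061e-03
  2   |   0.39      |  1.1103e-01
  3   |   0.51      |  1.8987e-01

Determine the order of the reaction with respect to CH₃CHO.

second order (2)

Step 1: Compare trials to find order n where rate₂/rate₁ = ([CH₃CHO]₂/[CH₃CHO]₁)^n
Step 2: rate₂/rate₁ = 1.1103e-01/2.8061e-03 = 39.57
Step 3: [CH₃CHO]₂/[CH₃CHO]₁ = 0.39/0.062 = 6.29
Step 4: n = ln(39.57)/ln(6.29) = 2.00 ≈ 2
Step 5: The reaction is second order in CH₃CHO.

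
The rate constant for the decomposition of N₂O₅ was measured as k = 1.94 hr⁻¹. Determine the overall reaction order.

first order (1)

Step 1: The units of k for an nth-order reaction are (concentration)^(1-n)·(time)⁻¹.
Step 2: Here k has units hr⁻¹, so the concentration exponent is 0.
Step 3: 1 - n = 0 ⇒ n = 1. The reaction is first order.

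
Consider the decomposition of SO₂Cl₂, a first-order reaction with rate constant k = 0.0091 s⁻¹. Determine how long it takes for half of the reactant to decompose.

76.17 s

Step 1: For a first-order reaction, t₁/₂ = ln(2)/k
Step 2: t₁/₂ = ln(2)/0.0091
Step 3: t₁/₂ = 0.6931/0.0091 = 76.17 s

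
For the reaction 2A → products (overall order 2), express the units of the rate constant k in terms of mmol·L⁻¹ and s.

(mmol·L⁻¹)⁻¹·s⁻¹

Step 1: For overall order n, rate = k × (concentration)^n.
Step 2: Rate has units mmol·L⁻¹·s⁻¹; concentration term has units (mmol·L⁻¹)^2.
Step 3: k = rate / (concentration)^n, so units of k = (mmol·L⁻¹)^(1-2)·s⁻¹ = (mmol·L⁻¹)⁻¹·s⁻¹.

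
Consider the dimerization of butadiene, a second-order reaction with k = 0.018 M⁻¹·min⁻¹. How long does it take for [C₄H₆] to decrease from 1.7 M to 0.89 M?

29.74 min

Step 1: For second-order: t = (1/[C₄H₆] - 1/[C₄H₆]₀)/k
Step 2: t = (1/0.89 - 1/1.7)/0.018
Step 3: t = (1.124 - 0.5882)/0.018
Step 4: t = 0.5354/0.018 = 29.74 min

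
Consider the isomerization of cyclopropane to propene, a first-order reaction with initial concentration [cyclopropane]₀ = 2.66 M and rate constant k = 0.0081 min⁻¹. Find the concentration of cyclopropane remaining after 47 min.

1.818 M

Step 1: For a first-order reaction: [cyclopropane] = [cyclopropane]₀ × e^(-kt)
Step 2: [cyclopropane] = 2.66 × e^(-0.0081 × 47)
Step 3: [cyclopropane] = 2.66 × e^(-0.3807)
Step 4: [cyclopropane] = 2.66 × 0.683383 = 1.818 M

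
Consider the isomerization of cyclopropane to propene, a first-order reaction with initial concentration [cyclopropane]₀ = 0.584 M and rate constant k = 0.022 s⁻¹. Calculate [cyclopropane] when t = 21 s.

0.3679 M

Step 1: For a first-order reaction: [cyclopropane] = [cyclopropane]₀ × e^(-kt)
Step 2: [cyclopropane] = 0.584 × e^(-0.022 × 21)
Step 3: [cyclopropane] = 0.584 × e^(-0.462)
Step 4: [cyclopropane] = 0.584 × 0.630022 = 0.3679 M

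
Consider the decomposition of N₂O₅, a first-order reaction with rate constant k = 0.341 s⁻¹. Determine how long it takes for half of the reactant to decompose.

2.033 s

Step 1: For a first-order reaction, t₁/₂ = ln(2)/k
Step 2: t₁/₂ = ln(2)/0.341
Step 3: t₁/₂ = 0.6931/0.341 = 2.033 s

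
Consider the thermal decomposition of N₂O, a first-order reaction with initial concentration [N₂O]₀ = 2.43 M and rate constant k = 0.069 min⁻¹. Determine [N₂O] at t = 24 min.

0.4639 M

Step 1: For a first-order reaction: [N₂O] = [N₂O]₀ × e^(-kt)
Step 2: [N₂O] = 2.43 × e^(-0.069 × 24)
Step 3: [N₂O] = 2.43 × e^(-1.656)
Step 4: [N₂O] = 2.43 × 0.190901 = 0.4639 M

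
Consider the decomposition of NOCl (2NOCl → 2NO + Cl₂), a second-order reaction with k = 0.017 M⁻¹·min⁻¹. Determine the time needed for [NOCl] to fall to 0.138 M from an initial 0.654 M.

336.3 min

Step 1: For second-order: t = (1/[NOCl] - 1/[NOCl]₀)/k
Step 2: t = (1/0.138 - 1/0.654)/0.017
Step 3: t = (7.246 - 1.529)/0.017
Step 4: t = 5.717/0.017 = 336.3 min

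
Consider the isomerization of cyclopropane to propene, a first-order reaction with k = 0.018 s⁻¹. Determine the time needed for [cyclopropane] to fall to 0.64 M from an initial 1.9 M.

60.45 s

Step 1: For first-order: t = ln([cyclopropane]₀/[cyclopropane])/k
Step 2: t = ln(1.9/0.64)/0.018
Step 3: t = ln(2.969)/0.018
Step 4: t = 1.088/0.018 = 60.45 s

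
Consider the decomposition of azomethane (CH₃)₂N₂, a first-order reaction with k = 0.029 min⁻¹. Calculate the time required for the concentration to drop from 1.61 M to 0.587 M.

34.79 min

Step 1: For first-order: t = ln([azomethane]₀/[azomethane])/k
Step 2: t = ln(1.61/0.587)/0.029
Step 3: t = ln(2.743)/0.029
Step 4: t = 1.009/0.029 = 34.79 min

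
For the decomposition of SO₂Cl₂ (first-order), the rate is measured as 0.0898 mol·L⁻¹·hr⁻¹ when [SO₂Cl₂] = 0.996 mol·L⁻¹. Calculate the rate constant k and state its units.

0.09016 hr⁻¹

Step 1: rate = k[SO₂Cl₂]^1, so k = rate / [SO₂Cl₂]^1.
Step 2: k = 0.0898 / (0.996)^1 = 0.0898 / 0.996.
Step 3: k = 0.09016 hr⁻¹.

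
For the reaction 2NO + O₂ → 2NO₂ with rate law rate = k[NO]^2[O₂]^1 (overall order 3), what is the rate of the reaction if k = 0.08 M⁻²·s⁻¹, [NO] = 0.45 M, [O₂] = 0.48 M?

0.007776 M/s

Step 1: The rate law is rate = k[NO]^2[O₂]^1, overall order = 2+1 = 3
Step 2: Substitute values: rate = 0.08 × (0.45)^2 × (0.48)^1
Step 3: rate = 0.08 × 0.2025 × 0.48 = 0.007776 M/s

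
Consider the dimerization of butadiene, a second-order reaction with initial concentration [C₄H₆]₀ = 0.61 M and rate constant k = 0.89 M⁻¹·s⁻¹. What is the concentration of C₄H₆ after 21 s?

0.04919 M

Step 1: For a second-order reaction: 1/[C₄H₆] = 1/[C₄H₆]₀ + kt
Step 2: 1/[C₄H₆] = 1/0.61 + 0.89 × 21
Step 3: 1/[C₄H₆] = 1.639 + 18.69 = 20.33
Step 4: [C₄H₆] = 1/20.33 = 0.04919 M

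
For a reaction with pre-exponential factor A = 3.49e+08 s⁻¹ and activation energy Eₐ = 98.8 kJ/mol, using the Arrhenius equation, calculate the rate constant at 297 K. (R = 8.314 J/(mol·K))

1.46e-09 s⁻¹

Step 1: Use the Arrhenius equation: k = A × exp(-Eₐ/RT)
Step 2: Convert Eₐ to J/mol: 98.8 kJ/mol = 98800 J/mol
Step 3: Calculate the exponent: -Eₐ/(RT) = -98800/(8.314 × 297) = -40.01202
Step 4: k = 3.49e+08 × exp(-40.01202)
Step 5: k = 3.49e+08 × 4.19759e-18 = 1.4650e-09 s⁻¹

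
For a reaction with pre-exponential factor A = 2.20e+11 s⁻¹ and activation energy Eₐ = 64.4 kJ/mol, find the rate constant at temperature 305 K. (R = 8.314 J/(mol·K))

2.05e+00 s⁻¹

Step 1: Use the Arrhenius equation: k = A × exp(-Eₐ/RT)
Step 2: Convert Eₐ to J/mol: 64.4 kJ/mol = 64400 J/mol
Step 3: Calculate the exponent: -Eₐ/(RT) = -64400/(8.314 × 305) = -25.39663
Step 4: k = 2.20e+11 × exp(-25.39663)
Step 5: k = 2.20e+11 × 9.34079e-12 = 2.0550e+00 s⁻¹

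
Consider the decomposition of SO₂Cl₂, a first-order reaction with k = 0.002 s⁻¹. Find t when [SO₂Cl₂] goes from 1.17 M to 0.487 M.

438.2 s

Step 1: For first-order: t = ln([SO₂Cl₂]₀/[SO₂Cl₂])/k
Step 2: t = ln(1.17/0.487)/0.002
Step 3: t = ln(2.402)/0.002
Step 4: t = 0.8765/0.002 = 438.2 s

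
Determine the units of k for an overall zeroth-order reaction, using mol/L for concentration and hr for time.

mol/L·hr⁻¹

Step 1: For overall order n, rate = k × (concentration)^n.
Step 2: Rate has units mol/L·hr⁻¹; concentration term has units (mol/L)^0.
Step 3: k = rate / (concentration)^n, so units of k = (mol/L)^(1-0)·hr⁻¹ = mol/L·hr⁻¹.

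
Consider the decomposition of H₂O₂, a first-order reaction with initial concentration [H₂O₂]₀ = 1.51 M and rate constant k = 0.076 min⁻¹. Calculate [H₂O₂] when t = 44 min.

0.0533 M

Step 1: For a first-order reaction: [H₂O₂] = [H₂O₂]₀ × e^(-kt)
Step 2: [H₂O₂] = 1.51 × e^(-0.076 × 44)
Step 3: [H₂O₂] = 1.51 × e^(-3.344)
Step 4: [H₂O₂] = 1.51 × 0.0352955 = 0.0533 M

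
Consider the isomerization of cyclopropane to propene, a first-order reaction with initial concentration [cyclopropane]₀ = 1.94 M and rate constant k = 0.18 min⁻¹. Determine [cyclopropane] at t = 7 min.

0.5503 M

Step 1: For a first-order reaction: [cyclopropane] = [cyclopropane]₀ × e^(-kt)
Step 2: [cyclopropane] = 1.94 × e^(-0.18 × 7)
Step 3: [cyclopropane] = 1.94 × e^(-1.26)
Step 4: [cyclopropane] = 1.94 × 0.283654 = 0.5503 M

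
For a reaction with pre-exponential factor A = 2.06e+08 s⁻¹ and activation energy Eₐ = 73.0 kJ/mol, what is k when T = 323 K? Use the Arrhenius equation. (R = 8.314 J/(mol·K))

3.22e-04 s⁻¹

Step 1: Use the Arrhenius equation: k = A × exp(-Eₐ/RT)
Step 2: Convert Eₐ to J/mol: 73.0 kJ/mol = 73000 J/mol
Step 3: Calculate the exponent: -Eₐ/(RT) = -73000/(8.314 × 323) = -27.18381
Step 4: k = 2.06e+08 × exp(-27.18381)
Step 5: k = 2.06e+08 × 1.56394e-12 = 3.2217e-04 s⁻¹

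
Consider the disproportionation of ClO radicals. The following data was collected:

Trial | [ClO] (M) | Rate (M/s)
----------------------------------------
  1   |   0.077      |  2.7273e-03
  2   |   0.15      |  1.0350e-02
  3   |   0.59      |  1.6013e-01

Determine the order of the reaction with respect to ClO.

second order (2)

Step 1: Compare trials to find order n where rate₂/rate₁ = ([ClO]₂/[ClO]₁)^n
Step 2: rate₂/rate₁ = 1.0350e-02/2.7273e-03 = 3.795
Step 3: [ClO]₂/[ClO]₁ = 0.15/0.077 = 1.948
Step 4: n = ln(3.795)/ln(1.948) = 2.00 ≈ 2
Step 5: The reaction is second order in ClO.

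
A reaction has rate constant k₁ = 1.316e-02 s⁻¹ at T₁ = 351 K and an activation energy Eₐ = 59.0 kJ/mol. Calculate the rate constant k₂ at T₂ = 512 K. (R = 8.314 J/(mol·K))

7.591e+00 s⁻¹

Step 1: Use the two-temperature Arrhenius form: ln(k₂/k₁) = -Eₐ/R × (1/T₂ - 1/T₁)
Step 2: Convert Eₐ to J/mol: 59.0 kJ/mol = 59000 J/mol
Step 3: 1/T₂ - 1/T₁ = 1/512 - 1/351 = -8.958778e-04 K⁻¹
Step 4: ln(k₂/k₁) = -59000/8.314 × -8.958778e-04 = 6.35756
Step 5: k₂ = k₁ × exp(6.35756) = 1.316e-02 × 5.76837e+02 = 7.591e+00 s⁻¹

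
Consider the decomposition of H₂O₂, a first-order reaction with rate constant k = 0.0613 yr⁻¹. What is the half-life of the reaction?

11.31 yr

Step 1: For a first-order reaction, t₁/₂ = ln(2)/k
Step 2: t₁/₂ = ln(2)/0.0613
Step 3: t₁/₂ = 0.6931/0.0613 = 11.31 yr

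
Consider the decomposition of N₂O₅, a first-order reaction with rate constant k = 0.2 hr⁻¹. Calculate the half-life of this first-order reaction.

3.466 hr

Step 1: For a first-order reaction, t₁/₂ = ln(2)/k
Step 2: t₁/₂ = ln(2)/0.2
Step 3: t₁/₂ = 0.6931/0.2 = 3.466 hr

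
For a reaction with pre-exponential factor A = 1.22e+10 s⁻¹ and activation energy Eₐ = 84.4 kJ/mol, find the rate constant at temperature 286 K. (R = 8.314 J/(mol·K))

4.69e-06 s⁻¹

Step 1: Use the Arrhenius equation: k = A × exp(-Eₐ/RT)
Step 2: Convert Eₐ to J/mol: 84.4 kJ/mol = 84400 J/mol
Step 3: Calculate the exponent: -Eₐ/(RT) = -84400/(8.314 × 286) = -35.49494
Step 4: k = 1.22e+10 × exp(-35.49494)
Step 5: k = 1.22e+10 × 3.84365e-16 = 4.6893e-06 s⁻¹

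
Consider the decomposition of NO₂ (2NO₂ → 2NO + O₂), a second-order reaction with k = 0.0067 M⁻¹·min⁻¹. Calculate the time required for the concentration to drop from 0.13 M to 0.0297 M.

3877 min

Step 1: For second-order: t = (1/[NO₂] - 1/[NO₂]₀)/k
Step 2: t = (1/0.0297 - 1/0.13)/0.0067
Step 3: t = (33.67 - 7.692)/0.0067
Step 4: t = 25.98/0.0067 = 3877 min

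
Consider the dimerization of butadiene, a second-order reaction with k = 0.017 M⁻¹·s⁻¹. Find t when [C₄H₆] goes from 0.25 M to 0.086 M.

448.7 s

Step 1: For second-order: t = (1/[C₄H₆] - 1/[C₄H₆]₀)/k
Step 2: t = (1/0.086 - 1/0.25)/0.017
Step 3: t = (11.63 - 4)/0.017
Step 4: t = 7.628/0.017 = 448.7 s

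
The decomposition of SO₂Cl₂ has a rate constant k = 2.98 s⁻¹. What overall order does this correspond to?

first order (1)

Step 1: The units of k for an nth-order reaction are (concentration)^(1-n)·(time)⁻¹.
Step 2: Here k has units s⁻¹, so the concentration exponent is 0.
Step 3: 1 - n = 0 ⇒ n = 1. The reaction is first order.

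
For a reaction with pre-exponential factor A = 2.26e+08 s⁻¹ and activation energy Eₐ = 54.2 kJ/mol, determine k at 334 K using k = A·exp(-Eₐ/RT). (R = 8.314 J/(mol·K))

7.54e-01 s⁻¹

Step 1: Use the Arrhenius equation: k = A × exp(-Eₐ/RT)
Step 2: Convert Eₐ to J/mol: 54.2 kJ/mol = 54200 J/mol
Step 3: Calculate the exponent: -Eₐ/(RT) = -54200/(8.314 × 334) = -19.51834
Step 4: k = 2.26e+08 × exp(-19.51834)
Step 5: k = 2.26e+08 × 3.33651e-09 = 7.5405e-01 s⁻¹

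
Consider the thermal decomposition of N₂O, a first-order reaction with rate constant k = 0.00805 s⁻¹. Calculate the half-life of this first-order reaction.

86.11 s

Step 1: For a first-order reaction, t₁/₂ = ln(2)/k
Step 2: t₁/₂ = ln(2)/0.00805
Step 3: t₁/₂ = 0.6931/0.00805 = 86.11 s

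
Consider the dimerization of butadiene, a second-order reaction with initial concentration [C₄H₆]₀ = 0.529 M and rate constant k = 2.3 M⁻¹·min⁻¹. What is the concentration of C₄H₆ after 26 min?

0.01621 M

Step 1: For a second-order reaction: 1/[C₄H₆] = 1/[C₄H₆]₀ + kt
Step 2: 1/[C₄H₆] = 1/0.529 + 2.3 × 26
Step 3: 1/[C₄H₆] = 1.89 + 59.8 = 61.69
Step 4: [C₄H₆] = 1/61.69 = 0.01621 M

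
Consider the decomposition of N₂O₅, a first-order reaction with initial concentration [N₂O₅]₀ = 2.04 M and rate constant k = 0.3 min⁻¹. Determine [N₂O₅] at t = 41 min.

9.286e-06 M

Step 1: For a first-order reaction: [N₂O₅] = [N₂O₅]₀ × e^(-kt)
Step 2: [N₂O₅] = 2.04 × e^(-0.3 × 41)
Step 3: [N₂O₅] = 2.04 × e^(-12.3)
Step 4: [N₂O₅] = 2.04 × 4.55174e-06 = 9.286e-06 M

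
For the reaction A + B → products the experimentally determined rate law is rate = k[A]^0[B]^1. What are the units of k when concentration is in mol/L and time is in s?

s⁻¹

Step 1: Overall order = 0 + 1 = 1.
Step 2: rate has units mol/L·s⁻¹; [A]^0[B]^1 has units (mol/L)^1.
Step 3: k = rate/([A]^0[B]^1), so units of k = (mol/L)^(1-1)·s⁻¹ = s⁻¹.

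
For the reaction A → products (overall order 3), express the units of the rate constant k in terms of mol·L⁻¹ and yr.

(mol·L⁻¹)⁻²·yr⁻¹

Step 1: For overall order n, rate = k × (concentration)^n.
Step 2: Rate has units mol·L⁻¹·yr⁻¹; concentration term has units (mol·L⁻¹)^3.
Step 3: k = rate / (concentration)^n, so units of k = (mol·L⁻¹)^(1-3)·yr⁻¹ = (mol·L⁻¹)⁻²·yr⁻¹.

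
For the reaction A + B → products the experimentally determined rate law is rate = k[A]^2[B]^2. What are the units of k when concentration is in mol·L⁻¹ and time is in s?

(mol·L⁻¹)⁻³·s⁻¹

Step 1: Overall order = 2 + 2 = 4.
Step 2: rate has units mol·L⁻¹·s⁻¹; [A]^2[B]^2 has units (mol·L⁻¹)^4.
Step 3: k = rate/([A]^2[B]^2), so units of k = (mol·L⁻¹)^(1-4)·s⁻¹ = (mol·L⁻¹)⁻³·s⁻¹.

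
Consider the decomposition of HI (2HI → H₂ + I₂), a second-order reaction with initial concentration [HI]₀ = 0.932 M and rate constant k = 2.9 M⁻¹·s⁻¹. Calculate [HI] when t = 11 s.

0.03033 M

Step 1: For a second-order reaction: 1/[HI] = 1/[HI]₀ + kt
Step 2: 1/[HI] = 1/0.932 + 2.9 × 11
Step 3: 1/[HI] = 1.073 + 31.9 = 32.97
Step 4: [HI] = 1/32.97 = 0.03033 M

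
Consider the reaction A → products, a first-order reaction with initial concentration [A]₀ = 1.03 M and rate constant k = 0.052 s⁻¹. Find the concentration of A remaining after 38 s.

0.1428 M

Step 1: For a first-order reaction: [A] = [A]₀ × e^(-kt)
Step 2: [A] = 1.03 × e^(-0.052 × 38)
Step 3: [A] = 1.03 × e^(-1.976)
Step 4: [A] = 1.03 × 0.138623 = 0.1428 M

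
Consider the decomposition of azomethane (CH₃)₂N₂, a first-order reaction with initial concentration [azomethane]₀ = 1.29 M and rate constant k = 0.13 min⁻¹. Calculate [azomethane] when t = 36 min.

0.01197 M

Step 1: For a first-order reaction: [azomethane] = [azomethane]₀ × e^(-kt)
Step 2: [azomethane] = 1.29 × e^(-0.13 × 36)
Step 3: [azomethane] = 1.29 × e^(-4.68)
Step 4: [azomethane] = 1.29 × 0.00927901 = 0.01197 M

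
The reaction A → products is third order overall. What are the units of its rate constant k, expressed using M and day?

M⁻²·day⁻¹

Step 1: For overall order n, rate = k × (concentration)^n.
Step 2: Rate has units M·day⁻¹; concentration term has units M^3.
Step 3: k = rate / (concentration)^n, so units of k = M^(1-3)·day⁻¹ = M⁻²·day⁻¹.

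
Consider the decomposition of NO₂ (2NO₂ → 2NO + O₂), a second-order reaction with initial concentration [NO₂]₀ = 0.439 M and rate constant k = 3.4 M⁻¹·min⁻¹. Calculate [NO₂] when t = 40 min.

0.007232 M

Step 1: For a second-order reaction: 1/[NO₂] = 1/[NO₂]₀ + kt
Step 2: 1/[NO₂] = 1/0.439 + 3.4 × 40
Step 3: 1/[NO₂] = 2.278 + 136 = 138.3
Step 4: [NO₂] = 1/138.3 = 0.007232 M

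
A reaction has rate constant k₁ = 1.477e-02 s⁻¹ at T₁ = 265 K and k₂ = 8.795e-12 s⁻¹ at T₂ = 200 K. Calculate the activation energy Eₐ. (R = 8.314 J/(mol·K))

144.0 kJ/mol

Step 1: Use the two-temperature Arrhenius form: ln(k₂/k₁) = -Eₐ/R × (1/T₂ - 1/T₁)
Step 2: ln(k₂/k₁) = ln(8.795e-12/1.477e-02) = ln(5.95464e-10) = -21.2417
Step 3: 1/T₂ - 1/T₁ = 1/200 - 1/265 = 1.226415e-03 K⁻¹
Step 4: Eₐ = -R × ln(k₂/k₁) / (1/T₂ - 1/T₁) = -8.314 × -21.2417 / 1.226415e-03
Step 5: Eₐ = 1.4400e+05 J/mol = 144.0 kJ/mol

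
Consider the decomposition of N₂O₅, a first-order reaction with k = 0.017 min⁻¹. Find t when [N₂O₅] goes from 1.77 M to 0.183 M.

133.5 min

Step 1: For first-order: t = ln([N₂O₅]₀/[N₂O₅])/k
Step 2: t = ln(1.77/0.183)/0.017
Step 3: t = ln(9.672)/0.017
Step 4: t = 2.269/0.017 = 133.5 min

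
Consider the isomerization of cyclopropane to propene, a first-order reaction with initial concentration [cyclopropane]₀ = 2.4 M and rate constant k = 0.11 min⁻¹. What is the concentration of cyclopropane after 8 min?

0.9955 M

Step 1: For a first-order reaction: [cyclopropane] = [cyclopropane]₀ × e^(-kt)
Step 2: [cyclopropane] = 2.4 × e^(-0.11 × 8)
Step 3: [cyclopropane] = 2.4 × e^(-0.88)
Step 4: [cyclopropane] = 2.4 × 0.414783 = 0.9955 M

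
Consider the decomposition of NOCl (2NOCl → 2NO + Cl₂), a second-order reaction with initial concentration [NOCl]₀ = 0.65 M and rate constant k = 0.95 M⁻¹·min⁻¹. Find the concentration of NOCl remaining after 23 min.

0.04276 M

Step 1: For a second-order reaction: 1/[NOCl] = 1/[NOCl]₀ + kt
Step 2: 1/[NOCl] = 1/0.65 + 0.95 × 23
Step 3: 1/[NOCl] = 1.538 + 21.85 = 23.39
Step 4: [NOCl] = 1/23.39 = 0.04276 M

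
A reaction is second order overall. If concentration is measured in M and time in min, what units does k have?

M⁻¹·min⁻¹

Step 1: For overall order n, rate = k × (concentration)^n.
Step 2: Rate has units M·min⁻¹; concentration term has units M^2.
Step 3: k = rate / (concentration)^n, so units of k = M^(1-2)·min⁻¹ = M⁻¹·min⁻¹.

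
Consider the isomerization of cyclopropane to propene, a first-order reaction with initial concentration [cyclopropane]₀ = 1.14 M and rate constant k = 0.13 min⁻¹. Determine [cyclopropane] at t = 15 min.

0.1622 M

Step 1: For a first-order reaction: [cyclopropane] = [cyclopropane]₀ × e^(-kt)
Step 2: [cyclopropane] = 1.14 × e^(-0.13 × 15)
Step 3: [cyclopropane] = 1.14 × e^(-1.95)
Step 4: [cyclopropane] = 1.14 × 0.142274 = 0.1622 M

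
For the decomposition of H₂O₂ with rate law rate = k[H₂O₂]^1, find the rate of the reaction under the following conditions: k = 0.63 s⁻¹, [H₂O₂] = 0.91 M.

0.5733 M/s

Step 1: Identify the rate law: rate = k[H₂O₂]^1
Step 2: Substitute values: rate = 0.63 × (0.91)^1
Step 3: Calculate: rate = 0.63 × 0.91 = 0.5733 M/s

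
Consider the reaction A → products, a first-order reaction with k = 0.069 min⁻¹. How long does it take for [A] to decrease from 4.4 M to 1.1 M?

20.09 min

Step 1: For first-order: t = ln([A]₀/[A])/k
Step 2: t = ln(4.4/1.1)/0.069
Step 3: t = ln(4)/0.069
Step 4: t = 1.386/0.069 = 20.09 min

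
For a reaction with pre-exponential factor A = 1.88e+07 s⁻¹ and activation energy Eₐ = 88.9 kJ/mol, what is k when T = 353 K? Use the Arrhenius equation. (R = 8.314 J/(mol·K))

1.31e-06 s⁻¹

Step 1: Use the Arrhenius equation: k = A × exp(-Eₐ/RT)
Step 2: Convert Eₐ to J/mol: 88.9 kJ/mol = 88900 J/mol
Step 3: Calculate the exponent: -Eₐ/(RT) = -88900/(8.314 × 353) = -30.29124
Step 4: k = 1.88e+07 × exp(-30.29124)
Step 5: k = 1.88e+07 × 6.99329e-14 = 1.3147e-06 s⁻¹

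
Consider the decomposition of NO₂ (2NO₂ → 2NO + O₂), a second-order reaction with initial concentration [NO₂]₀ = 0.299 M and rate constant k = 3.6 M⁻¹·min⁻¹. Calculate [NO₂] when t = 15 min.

0.01744 M

Step 1: For a second-order reaction: 1/[NO₂] = 1/[NO₂]₀ + kt
Step 2: 1/[NO₂] = 1/0.299 + 3.6 × 15
Step 3: 1/[NO₂] = 3.344 + 54 = 57.34
Step 4: [NO₂] = 1/57.34 = 0.01744 M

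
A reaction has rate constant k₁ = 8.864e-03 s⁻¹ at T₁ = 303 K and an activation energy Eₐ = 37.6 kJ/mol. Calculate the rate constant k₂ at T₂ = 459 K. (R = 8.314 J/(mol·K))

1.415e+00 s⁻¹

Step 1: Use the two-temperature Arrhenius form: ln(k₂/k₁) = -Eₐ/R × (1/T₂ - 1/T₁)
Step 2: Convert Eₐ to J/mol: 37.6 kJ/mol = 37600 J/mol
Step 3: 1/T₂ - 1/T₁ = 1/459 - 1/303 = -1.121681e-03 K⁻¹
Step 4: ln(k₂/k₁) = -37600/8.314 × -1.121681e-03 = 5.07279
Step 5: k₂ = k₁ × exp(5.07279) = 8.864e-03 × 1.59619e+02 = 1.415e+00 s⁻¹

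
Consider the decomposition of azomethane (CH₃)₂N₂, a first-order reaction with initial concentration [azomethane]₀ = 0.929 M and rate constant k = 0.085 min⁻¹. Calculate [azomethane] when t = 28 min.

0.08598 M

Step 1: For a first-order reaction: [azomethane] = [azomethane]₀ × e^(-kt)
Step 2: [azomethane] = 0.929 × e^(-0.085 × 28)
Step 3: [azomethane] = 0.929 × e^(-2.38)
Step 4: [azomethane] = 0.929 × 0.0925506 = 0.08598 M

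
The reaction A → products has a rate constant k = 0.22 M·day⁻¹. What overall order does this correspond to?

zeroth order (0)

Step 1: The units of k for an nth-order reaction are (concentration)^(1-n)·(time)⁻¹.
Step 2: Here k has units M·day⁻¹, so the concentration exponent is 1.
Step 3: 1 - n = 1 ⇒ n = 0. The reaction is zeroth order.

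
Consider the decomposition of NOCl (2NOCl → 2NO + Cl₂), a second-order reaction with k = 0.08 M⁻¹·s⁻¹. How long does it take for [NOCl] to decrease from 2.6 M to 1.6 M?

3.005 s

Step 1: For second-order: t = (1/[NOCl] - 1/[NOCl]₀)/k
Step 2: t = (1/1.6 - 1/2.6)/0.08
Step 3: t = (0.625 - 0.3846)/0.08
Step 4: t = 0.2404/0.08 = 3.005 s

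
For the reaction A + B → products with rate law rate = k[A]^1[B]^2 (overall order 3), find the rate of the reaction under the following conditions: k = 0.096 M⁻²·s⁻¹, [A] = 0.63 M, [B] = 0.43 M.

0.01118 M/s

Step 1: The rate law is rate = k[A]^1[B]^2, overall order = 1+2 = 3
Step 2: Substitute values: rate = 0.096 × (0.63)^1 × (0.43)^2
Step 3: rate = 0.096 × 0.63 × 0.1849 = 0.0111828 M/s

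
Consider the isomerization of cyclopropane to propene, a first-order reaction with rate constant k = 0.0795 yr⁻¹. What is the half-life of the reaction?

8.719 yr

Step 1: For a first-order reaction, t₁/₂ = ln(2)/k
Step 2: t₁/₂ = ln(2)/0.0795
Step 3: t₁/₂ = 0.6931/0.0795 = 8.719 yr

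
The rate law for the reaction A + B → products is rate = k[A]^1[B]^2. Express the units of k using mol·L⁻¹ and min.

(mol·L⁻¹)⁻²·min⁻¹

Step 1: Overall order = 1 + 2 = 3.
Step 2: rate has units mol·L⁻¹·min⁻¹; [A]^1[B]^2 has units (mol·L⁻¹)^3.
Step 3: k = rate/([A]^1[B]^2), so units of k = (mol·L⁻¹)^(1-3)·min⁻¹ = (mol·L⁻¹)⁻²·min⁻¹.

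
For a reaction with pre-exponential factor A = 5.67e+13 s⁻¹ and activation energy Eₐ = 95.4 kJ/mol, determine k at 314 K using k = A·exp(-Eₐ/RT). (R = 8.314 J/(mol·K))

7.64e-03 s⁻¹

Step 1: Use the Arrhenius equation: k = A × exp(-Eₐ/RT)
Step 2: Convert Eₐ to J/mol: 95.4 kJ/mol = 95400 J/mol
Step 3: Calculate the exponent: -Eₐ/(RT) = -95400/(8.314 × 314) = -36.54338
Step 4: k = 5.67e+13 × exp(-36.54338)
Step 5: k = 5.67e+13 × 1.34714e-16 = 7.6383e-03 s⁻¹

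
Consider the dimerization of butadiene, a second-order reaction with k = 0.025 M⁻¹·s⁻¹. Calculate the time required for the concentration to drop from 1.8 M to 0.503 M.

57.3 s

Step 1: For second-order: t = (1/[C₄H₆] - 1/[C₄H₆]₀)/k
Step 2: t = (1/0.503 - 1/1.8)/0.025
Step 3: t = (1.988 - 0.5556)/0.025
Step 4: t = 1.433/0.025 = 57.3 s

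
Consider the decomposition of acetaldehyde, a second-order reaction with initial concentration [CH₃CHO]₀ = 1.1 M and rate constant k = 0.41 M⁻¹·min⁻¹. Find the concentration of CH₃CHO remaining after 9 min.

0.2174 M

Step 1: For a second-order reaction: 1/[CH₃CHO] = 1/[CH₃CHO]₀ + kt
Step 2: 1/[CH₃CHO] = 1/1.1 + 0.41 × 9
Step 3: 1/[CH₃CHO] = 0.9091 + 3.69 = 4.599
Step 4: [CH₃CHO] = 1/4.599 = 0.2174 M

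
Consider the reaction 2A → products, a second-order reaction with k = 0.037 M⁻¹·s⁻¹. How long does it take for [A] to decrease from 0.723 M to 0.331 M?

44.27 s

Step 1: For second-order: t = (1/[A] - 1/[A]₀)/k
Step 2: t = (1/0.331 - 1/0.723)/0.037
Step 3: t = (3.021 - 1.383)/0.037
Step 4: t = 1.638/0.037 = 44.27 s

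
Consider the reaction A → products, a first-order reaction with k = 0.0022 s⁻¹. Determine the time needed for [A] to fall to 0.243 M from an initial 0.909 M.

599.7 s

Step 1: For first-order: t = ln([A]₀/[A])/k
Step 2: t = ln(0.909/0.243)/0.0022
Step 3: t = ln(3.741)/0.0022
Step 4: t = 1.319/0.0022 = 599.7 s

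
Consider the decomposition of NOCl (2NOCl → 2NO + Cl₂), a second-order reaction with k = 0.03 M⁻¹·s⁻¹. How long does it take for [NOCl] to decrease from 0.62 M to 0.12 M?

224 s

Step 1: For second-order: t = (1/[NOCl] - 1/[NOCl]₀)/k
Step 2: t = (1/0.12 - 1/0.62)/0.03
Step 3: t = (8.333 - 1.613)/0.03
Step 4: t = 6.72/0.03 = 224 s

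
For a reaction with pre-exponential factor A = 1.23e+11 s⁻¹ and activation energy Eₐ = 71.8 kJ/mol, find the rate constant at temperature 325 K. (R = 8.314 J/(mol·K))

3.55e-01 s⁻¹

Step 1: Use the Arrhenius equation: k = A × exp(-Eₐ/RT)
Step 2: Convert Eₐ to J/mol: 71.8 kJ/mol = 71800 J/mol
Step 3: Calculate the exponent: -Eₐ/(RT) = -71800/(8.314 × 325) = -26.57242
Step 4: k = 1.23e+11 × exp(-26.57242)
Step 5: k = 1.23e+11 × 2.88234e-12 = 3.5453e-01 s⁻¹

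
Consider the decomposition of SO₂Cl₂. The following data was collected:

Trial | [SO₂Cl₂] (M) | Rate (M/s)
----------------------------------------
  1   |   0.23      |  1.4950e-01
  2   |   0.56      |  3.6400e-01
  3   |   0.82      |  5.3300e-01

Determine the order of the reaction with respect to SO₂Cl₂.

first order (1)

Step 1: Compare trials to find order n where rate₂/rate₁ = ([SO₂Cl₂]₂/[SO₂Cl₂]₁)^n
Step 2: rate₂/rate₁ = 3.6400e-01/1.4950e-01 = 2.435
Step 3: [SO₂Cl₂]₂/[SO₂Cl₂]₁ = 0.56/0.23 = 2.435
Step 4: n = ln(2.435)/ln(2.435) = 1.00 ≈ 1
Step 5: The reaction is first order in SO₂Cl₂.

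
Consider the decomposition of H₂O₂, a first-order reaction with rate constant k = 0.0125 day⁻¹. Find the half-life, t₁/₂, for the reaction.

55.45 day

Step 1: For a first-order reaction, t₁/₂ = ln(2)/k
Step 2: t₁/₂ = ln(2)/0.0125
Step 3: t₁/₂ = 0.6931/0.0125 = 55.45 day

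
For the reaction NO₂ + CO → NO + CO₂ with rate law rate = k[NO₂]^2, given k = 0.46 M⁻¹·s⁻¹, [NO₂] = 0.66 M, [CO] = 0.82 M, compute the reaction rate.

0.2004 M/s

Step 1: The rate law is rate = k[NO₂]^2
Step 2: Note that the rate does not depend on [CO] (zero order in CO).
Step 3: rate = 0.46 × (0.66)^2 = 0.200376 M/s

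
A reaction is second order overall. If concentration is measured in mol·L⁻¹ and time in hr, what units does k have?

(mol·L⁻¹)⁻¹·hr⁻¹

Step 1: For overall order n, rate = k × (concentration)^n.
Step 2: Rate has units mol·L⁻¹·hr⁻¹; concentration term has units (mol·L⁻¹)^2.
Step 3: k = rate / (concentration)^n, so units of k = (mol·L⁻¹)^(1-2)·hr⁻¹ = (mol·L⁻¹)⁻¹·hr⁻¹.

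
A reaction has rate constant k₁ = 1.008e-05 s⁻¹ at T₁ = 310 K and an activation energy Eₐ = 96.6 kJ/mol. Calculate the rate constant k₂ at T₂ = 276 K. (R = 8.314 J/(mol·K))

9.960e-08 s⁻¹

Step 1: Use the two-temperature Arrhenius form: ln(k₂/k₁) = -Eₐ/R × (1/T₂ - 1/T₁)
Step 2: Convert Eₐ to J/mol: 96.6 kJ/mol = 96600 J/mol
Step 3: 1/T₂ - 1/T₁ = 1/276 - 1/310 = 3.973820e-04 K⁻¹
Step 4: ln(k₂/k₁) = -96600/8.314 × 3.973820e-04 = -4.61716
Step 5: k₂ = k₁ × exp(-4.61716) = 1.008e-05 × 9.88082e-03 = 9.960e-08 s⁻¹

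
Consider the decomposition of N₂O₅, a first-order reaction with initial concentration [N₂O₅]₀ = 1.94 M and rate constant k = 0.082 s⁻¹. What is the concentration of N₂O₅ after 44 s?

0.05259 M

Step 1: For a first-order reaction: [N₂O₅] = [N₂O₅]₀ × e^(-kt)
Step 2: [N₂O₅] = 1.94 × e^(-0.082 × 44)
Step 3: [N₂O₅] = 1.94 × e^(-3.608)
Step 4: [N₂O₅] = 1.94 × 0.027106 = 0.05259 M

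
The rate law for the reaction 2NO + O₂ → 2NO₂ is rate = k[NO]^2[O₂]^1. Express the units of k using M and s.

M⁻²·s⁻¹

Step 1: Overall order = 2 + 1 = 3.
Step 2: rate has units M·s⁻¹; [NO]^2[O₂]^1 has units M^3.
Step 3: k = rate/([NO]^2[O₂]^1), so units of k = M^(1-3)·s⁻¹ = M⁻²·s⁻¹.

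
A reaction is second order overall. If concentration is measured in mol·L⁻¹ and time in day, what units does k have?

(mol·L⁻¹)⁻¹·day⁻¹

Step 1: For overall order n, rate = k × (concentration)^n.
Step 2: Rate has units mol·L⁻¹·day⁻¹; concentration term has units (mol·L⁻¹)^2.
Step 3: k = rate / (concentration)^n, so units of k = (mol·L⁻¹)^(1-2)·day⁻¹ = (mol·L⁻¹)⁻¹·day⁻¹.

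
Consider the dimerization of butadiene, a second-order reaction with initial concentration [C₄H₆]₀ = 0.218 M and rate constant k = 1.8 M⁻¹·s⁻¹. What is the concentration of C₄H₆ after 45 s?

0.01168 M

Step 1: For a second-order reaction: 1/[C₄H₆] = 1/[C₄H₆]₀ + kt
Step 2: 1/[C₄H₆] = 1/0.218 + 1.8 × 45
Step 3: 1/[C₄H₆] = 4.587 + 81 = 85.59
Step 4: [C₄H₆] = 1/85.59 = 0.01168 M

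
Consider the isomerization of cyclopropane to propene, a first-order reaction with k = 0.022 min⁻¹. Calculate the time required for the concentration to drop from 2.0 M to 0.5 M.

63.01 min

Step 1: For first-order: t = ln([cyclopropane]₀/[cyclopropane])/k
Step 2: t = ln(2.0/0.5)/0.022
Step 3: t = ln(4)/0.022
Step 4: t = 1.386/0.022 = 63.01 min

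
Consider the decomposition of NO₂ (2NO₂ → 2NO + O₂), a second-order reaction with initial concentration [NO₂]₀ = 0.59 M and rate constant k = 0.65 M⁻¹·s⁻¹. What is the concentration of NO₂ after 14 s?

0.09264 M

Step 1: For a second-order reaction: 1/[NO₂] = 1/[NO₂]₀ + kt
Step 2: 1/[NO₂] = 1/0.59 + 0.65 × 14
Step 3: 1/[NO₂] = 1.695 + 9.1 = 10.79
Step 4: [NO₂] = 1/10.79 = 0.09264 M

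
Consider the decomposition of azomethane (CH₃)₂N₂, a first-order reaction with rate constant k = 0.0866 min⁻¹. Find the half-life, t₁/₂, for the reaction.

8.004 min

Step 1: For a first-order reaction, t₁/₂ = ln(2)/k
Step 2: t₁/₂ = ln(2)/0.0866
Step 3: t₁/₂ = 0.6931/0.0866 = 8.004 min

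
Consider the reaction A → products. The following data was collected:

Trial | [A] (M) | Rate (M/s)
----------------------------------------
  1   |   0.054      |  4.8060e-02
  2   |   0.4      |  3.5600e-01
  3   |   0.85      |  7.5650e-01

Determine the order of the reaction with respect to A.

first order (1)

Step 1: Compare trials to find order n where rate₂/rate₁ = ([A]₂/[A]₁)^n
Step 2: rate₂/rate₁ = 3.5600e-01/4.8060e-02 = 7.407
Step 3: [A]₂/[A]₁ = 0.4/0.054 = 7.407
Step 4: n = ln(7.407)/ln(7.407) = 1.00 ≈ 1
Step 5: The reaction is first order in A.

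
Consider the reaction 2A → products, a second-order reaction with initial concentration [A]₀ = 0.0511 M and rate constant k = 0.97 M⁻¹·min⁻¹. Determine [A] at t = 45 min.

0.01582 M

Step 1: For a second-order reaction: 1/[A] = 1/[A]₀ + kt
Step 2: 1/[A] = 1/0.0511 + 0.97 × 45
Step 3: 1/[A] = 19.57 + 43.65 = 63.22
Step 4: [A] = 1/63.22 = 0.01582 M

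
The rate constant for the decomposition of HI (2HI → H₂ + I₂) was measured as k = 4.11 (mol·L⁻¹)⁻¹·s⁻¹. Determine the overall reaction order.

second order (2)

Step 1: The units of k for an nth-order reaction are (concentration)^(1-n)·(time)⁻¹.
Step 2: Here k has units (mol·L⁻¹)⁻¹·s⁻¹, so the concentration exponent is -1.
Step 3: 1 - n = -1 ⇒ n = 2. The reaction is second order.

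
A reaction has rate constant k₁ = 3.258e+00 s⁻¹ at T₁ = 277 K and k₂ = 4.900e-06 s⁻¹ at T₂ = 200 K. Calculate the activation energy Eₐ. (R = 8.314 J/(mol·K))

80.2 kJ/mol

Step 1: Use the two-temperature Arrhenius form: ln(k₂/k₁) = -Eₐ/R × (1/T₂ - 1/T₁)
Step 2: ln(k₂/k₁) = ln(4.900e-06/3.258e+00) = ln(1.50399e-06) = -13.4074
Step 3: 1/T₂ - 1/T₁ = 1/200 - 1/277 = 1.389892e-03 K⁻¹
Step 4: Eₐ = -R × ln(k₂/k₁) / (1/T₂ - 1/T₁) = -8.314 × -13.4074 / 1.389892e-03
Step 5: Eₐ = 8.0200e+04 J/mol = 80.2 kJ/mol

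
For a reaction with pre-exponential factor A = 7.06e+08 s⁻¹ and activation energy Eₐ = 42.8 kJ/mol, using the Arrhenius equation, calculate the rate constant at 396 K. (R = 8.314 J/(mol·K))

1.60e+03 s⁻¹

Step 1: Use the Arrhenius equation: k = A × exp(-Eₐ/RT)
Step 2: Convert Eₐ to J/mol: 42.8 kJ/mol = 42800 J/mol
Step 3: Calculate the exponent: -Eₐ/(RT) = -42800/(8.314 × 396) = -12.99986
Step 4: k = 7.06e+08 × exp(-12.99986)
Step 5: k = 7.06e+08 × 2.26065e-06 = 1.5960e+03 s⁻¹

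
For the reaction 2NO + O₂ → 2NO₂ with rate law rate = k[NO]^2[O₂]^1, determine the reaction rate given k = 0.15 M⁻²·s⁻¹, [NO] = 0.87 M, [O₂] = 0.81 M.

0.09196 M/s

Step 1: The rate law is rate = k[NO]^2[O₂]^1
Step 2: Substitute: rate = 0.15 × (0.87)^2 × (0.81)^1
Step 3: rate = 0.15 × 0.7569 × 0.81 = 0.0919633 M/s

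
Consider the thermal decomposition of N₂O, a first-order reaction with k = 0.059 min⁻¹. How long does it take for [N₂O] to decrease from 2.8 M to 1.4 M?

11.75 min

Step 1: For first-order: t = ln([N₂O]₀/[N₂O])/k
Step 2: t = ln(2.8/1.4)/0.059
Step 3: t = ln(2)/0.059
Step 4: t = 0.6931/0.059 = 11.75 min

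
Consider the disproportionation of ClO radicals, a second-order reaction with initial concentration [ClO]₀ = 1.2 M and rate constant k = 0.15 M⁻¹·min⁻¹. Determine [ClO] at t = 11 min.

0.4027 M

Step 1: For a second-order reaction: 1/[ClO] = 1/[ClO]₀ + kt
Step 2: 1/[ClO] = 1/1.2 + 0.15 × 11
Step 3: 1/[ClO] = 0.8333 + 1.65 = 2.483
Step 4: [ClO] = 1/2.483 = 0.4027 M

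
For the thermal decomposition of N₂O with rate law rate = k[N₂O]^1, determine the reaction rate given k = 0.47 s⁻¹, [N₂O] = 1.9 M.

0.893 M/s

Step 1: Identify the rate law: rate = k[N₂O]^1
Step 2: Substitute values: rate = 0.47 × (1.9)^1
Step 3: Calculate: rate = 0.47 × 1.9 = 0.893 M/s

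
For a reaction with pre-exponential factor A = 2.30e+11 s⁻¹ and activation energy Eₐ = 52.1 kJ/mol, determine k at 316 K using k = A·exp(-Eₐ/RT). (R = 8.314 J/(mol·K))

5.61e+02 s⁻¹

Step 1: Use the Arrhenius equation: k = A × exp(-Eₐ/RT)
Step 2: Convert Eₐ to J/mol: 52.1 kJ/mol = 52100 J/mol
Step 3: Calculate the exponent: -Eₐ/(RT) = -52100/(8.314 × 316) = -19.83082
Step 4: k = 2.30e+11 × exp(-19.83082)
Step 5: k = 2.30e+11 × 2.44109e-09 = 5.6145e+02 s⁻¹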